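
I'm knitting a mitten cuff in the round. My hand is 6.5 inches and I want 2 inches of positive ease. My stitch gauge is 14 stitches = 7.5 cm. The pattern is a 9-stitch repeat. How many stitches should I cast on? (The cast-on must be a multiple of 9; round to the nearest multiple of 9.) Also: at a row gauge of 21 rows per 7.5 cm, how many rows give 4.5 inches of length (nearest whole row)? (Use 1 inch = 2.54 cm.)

Cast on 36 stitches; work 32 rows.

Finished = 6.5 + 2 = 8.5 inches.
8.5 inches × 2.54 = 21.59 cm.
14/7.5 = 1.867 sts per cm; 21.59 × 1.867 = 40.30 sts.
Nearest multiple of 9 → 36.
4.5 inches = 11.43 cm; × 2.8 = 32.00 → 32 rows.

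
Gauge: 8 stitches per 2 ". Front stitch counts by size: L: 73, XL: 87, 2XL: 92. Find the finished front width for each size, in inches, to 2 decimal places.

L 18.25 inches; XL 21.75 inches; 2XL 23.00 inches.

8/2 = 4 sts per in.
L: 73 / 4 = 18.250 → 18.25 in.
XL: 87 / 4 = 21.750 → 21.75 in.
2XL: 92 / 4 = 23.000 → 23.00 in.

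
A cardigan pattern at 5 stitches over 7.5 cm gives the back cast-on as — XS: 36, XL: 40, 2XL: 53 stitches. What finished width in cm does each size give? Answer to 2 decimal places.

5/7.5 = 0.667 sts per cm.
XS: 36 / 0.667 = 54.000 → 54.00 cm.
XL: 40 / 0.667 = 60.000 → 60.00 cm.
2XL: 53 / 0.667 = 79.500 → 79.50 cm.

XS 54.00 cm; XL 60.00 cm; 2XL 79.50 cm.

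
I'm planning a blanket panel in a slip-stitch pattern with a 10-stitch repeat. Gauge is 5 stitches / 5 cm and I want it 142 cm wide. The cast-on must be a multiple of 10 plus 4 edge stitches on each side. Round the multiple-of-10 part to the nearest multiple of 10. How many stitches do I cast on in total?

Cast on 138 stitches.

5 / 5 = 1 sts per cm.
142 × 1 = 142.00 sts.
Less 8 edge sts → 134.00 for the repeat.
Nearest multiple of 10: 130.
Add back 8 edge sts → 138.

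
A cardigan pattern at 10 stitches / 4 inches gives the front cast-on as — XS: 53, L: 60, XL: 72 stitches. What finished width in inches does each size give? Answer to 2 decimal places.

XS 21.20 inches; L 24.00 inches; XL 28.80 inches.

10/4 = 2.5 sts per in.
XS: 53 / 2.5 = 21.200 → 21.20 in.
L: 60 / 2.5 = 24.000 → 24.00 in.
XL: 72 / 2.5 = 28.800 → 28.80 in.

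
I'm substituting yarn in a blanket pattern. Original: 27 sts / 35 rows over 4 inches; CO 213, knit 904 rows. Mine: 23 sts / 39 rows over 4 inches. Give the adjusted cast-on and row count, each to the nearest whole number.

Cast on 181 stitches; work 1007 rows.

Stitches: 213 × 23/27 = 181.44 → 181.
Rows: 904 × 39/35 = 1007.31 → 1007.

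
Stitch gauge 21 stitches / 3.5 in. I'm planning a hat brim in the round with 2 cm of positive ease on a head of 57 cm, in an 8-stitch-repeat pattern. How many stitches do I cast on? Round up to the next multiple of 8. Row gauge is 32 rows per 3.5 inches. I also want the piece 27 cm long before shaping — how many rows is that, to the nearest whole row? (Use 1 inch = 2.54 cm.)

Cast on 144 stitches; work 97 rows.

Finished = 57 + 2 = 59 cm.
59 cm × 1/2.54 = 23.23 inches.
21/3.5 = 6 sts per in; 23.23 × 6 = 139.37 sts.
Next multiple of 8 → 144.
27 cm = 10.63 inches; × 9.143 = 97.19 → 97 rows.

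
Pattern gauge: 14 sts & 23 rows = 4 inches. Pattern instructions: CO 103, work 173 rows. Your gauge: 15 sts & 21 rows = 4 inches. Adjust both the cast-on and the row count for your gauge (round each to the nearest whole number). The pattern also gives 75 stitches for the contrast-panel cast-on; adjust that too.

Stitches: 103 × 15/14 = 110.36 → 110.
Rows: 173 × 21/23 = 157.96 → 158.
contrast-panel cast-on: 75 × 15/14 = 80.36 → 80.

Cast on 110 stitches; work 158 rows; contrast-panel cast-on 80 stitches.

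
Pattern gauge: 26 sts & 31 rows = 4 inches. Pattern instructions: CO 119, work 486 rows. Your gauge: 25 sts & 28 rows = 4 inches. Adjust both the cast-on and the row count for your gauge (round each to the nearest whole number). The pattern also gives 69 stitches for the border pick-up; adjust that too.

Stitches: 119 × 25/26 = 114.42 → 114.
Rows: 486 × 28/31 = 438.97 → 439.
border pick-up: 69 × 25/26 = 66.35 → 66.

Cast on 114 stitches; work 439 rows; border pick-up 66 stitches.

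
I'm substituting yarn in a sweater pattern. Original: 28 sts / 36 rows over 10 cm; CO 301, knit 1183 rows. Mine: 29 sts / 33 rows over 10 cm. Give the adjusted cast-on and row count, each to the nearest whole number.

Stitches: 301 × 29/28 = 311.75 → 312.
Rows: 1183 × 33/36 = 1084.42 → 1084.

Cast on 312 stitches; work 1084 rows.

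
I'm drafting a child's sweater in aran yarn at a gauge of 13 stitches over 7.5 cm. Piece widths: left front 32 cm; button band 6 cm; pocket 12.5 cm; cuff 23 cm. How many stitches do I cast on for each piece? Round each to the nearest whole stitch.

left front 55; button band 10; pocket 22; cuff 40.

Rate = 13/7.5 = 1.733 sts per cm.
left front: 32 × 1.733 = 55.47 → 55.
button band: 6 × 1.733 = 10.40 → 10.
pocket: 12.5 × 1.733 = 21.67 → 22.
cuff: 23 × 1.733 = 39.87 → 40.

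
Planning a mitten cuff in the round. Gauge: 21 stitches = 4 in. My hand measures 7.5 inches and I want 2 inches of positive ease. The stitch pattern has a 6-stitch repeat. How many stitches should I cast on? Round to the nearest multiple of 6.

Finished = 7.5 + 2 = 9.5 inches.
21 / 4 = 5.25 sts/in.
9.5 × 5.25 = 49.88 sts.
Nearest multiple of 6: 48.

48 stitches.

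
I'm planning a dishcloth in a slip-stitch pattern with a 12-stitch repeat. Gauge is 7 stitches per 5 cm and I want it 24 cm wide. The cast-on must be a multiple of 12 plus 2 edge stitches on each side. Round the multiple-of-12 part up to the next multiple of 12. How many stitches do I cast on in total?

7 / 5 = 1.4 sts per cm.
24 × 1.4 = 33.60 sts.
Less 4 edge sts → 29.60 for the repeat.
Next multiple of 12: 36.
Add back 4 edge sts → 40.

40 stitches.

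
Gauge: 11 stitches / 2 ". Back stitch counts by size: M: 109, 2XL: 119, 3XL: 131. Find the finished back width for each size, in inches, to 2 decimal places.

M 19.82 inches; 2XL 21.64 inches; 3XL 23.82 inches.

11/2 = 5.5 sts per in.
M: 109 / 5.5 = 19.818 → 19.82 in.
2XL: 119 / 5.5 = 21.636 → 21.64 in.
3XL: 131 / 5.5 = 23.818 → 23.82 in.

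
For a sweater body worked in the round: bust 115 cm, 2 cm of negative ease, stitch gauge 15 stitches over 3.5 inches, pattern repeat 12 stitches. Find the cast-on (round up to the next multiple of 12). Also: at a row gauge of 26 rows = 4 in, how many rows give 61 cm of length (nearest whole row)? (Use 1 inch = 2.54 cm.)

Finished = 115 − 2 = 113 cm.
113 cm × 1/2.54 = 44.49 inches.
15/3.5 = 4.286 sts per in; 44.49 × 4.286 = 190.66 sts.
Next multiple of 12 → 192.
61 cm = 24.02 inches; × 6.5 = 156.10 → 156 rows.

Cast on 192 stitches; work 156 rows.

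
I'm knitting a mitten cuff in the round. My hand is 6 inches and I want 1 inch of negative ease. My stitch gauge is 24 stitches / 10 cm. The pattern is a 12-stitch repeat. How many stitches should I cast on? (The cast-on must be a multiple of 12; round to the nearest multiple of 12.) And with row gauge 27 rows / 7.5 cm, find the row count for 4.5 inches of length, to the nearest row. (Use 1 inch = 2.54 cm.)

Finished = 6 − 1 = 5 inches.
5 inches × 2.54 = 12.70 cm.
24/10 = 2.4 sts per cm; 12.70 × 2.4 = 30.48 sts.
Nearest multiple of 12 → 36.
4.5 inches = 11.43 cm; × 3.6 = 41.15 → 41 rows.

Cast on 36 stitches; work 41 rows.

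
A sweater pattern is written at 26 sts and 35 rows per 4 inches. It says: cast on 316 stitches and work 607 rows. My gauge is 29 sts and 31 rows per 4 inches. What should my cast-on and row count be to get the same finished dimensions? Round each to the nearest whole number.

Cast on 352 stitches; work 538 rows.

Stitches: 316 × 29/26 = 352.46 → 352.
Rows: 607 × 31/35 = 537.63 → 538.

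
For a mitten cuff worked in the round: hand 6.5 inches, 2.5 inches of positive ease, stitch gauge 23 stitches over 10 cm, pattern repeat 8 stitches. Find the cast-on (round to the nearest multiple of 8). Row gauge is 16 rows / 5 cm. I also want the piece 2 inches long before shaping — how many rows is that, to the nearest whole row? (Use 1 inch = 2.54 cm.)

Finished = 6.5 + 2.5 = 9 inches.
9 inches × 2.54 = 22.86 cm.
23/10 = 2.3 sts per cm; 22.86 × 2.3 = 52.58 sts.
Nearest multiple of 8 → 56.
2 inches = 5.08 cm; × 3.2 = 16.26 → 16 rows.

Cast on 56 stitches; work 16 rows.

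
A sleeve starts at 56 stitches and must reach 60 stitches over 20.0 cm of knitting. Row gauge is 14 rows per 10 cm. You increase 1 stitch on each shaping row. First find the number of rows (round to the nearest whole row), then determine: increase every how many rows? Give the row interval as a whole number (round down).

Rows = 20.0 × 1.4 = 28.0 → 28 rows.
Stitches to add: 4 → 4 shaping rows (at 1 st each).
28 / 4 = 7.00 → every 7 rows.

Increase every 7th row.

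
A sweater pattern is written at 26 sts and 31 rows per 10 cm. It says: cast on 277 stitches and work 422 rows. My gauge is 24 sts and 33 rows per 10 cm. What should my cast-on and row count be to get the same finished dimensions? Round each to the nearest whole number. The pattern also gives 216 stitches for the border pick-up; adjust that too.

Stitches: 277 × 24/26 = 255.69 → 256.
Rows: 422 × 33/31 = 449.23 → 449.
border pick-up: 216 × 24/26 = 199.38 → 199.

Cast on 256 stitches; work 449 rows; border pick-up 199 stitches.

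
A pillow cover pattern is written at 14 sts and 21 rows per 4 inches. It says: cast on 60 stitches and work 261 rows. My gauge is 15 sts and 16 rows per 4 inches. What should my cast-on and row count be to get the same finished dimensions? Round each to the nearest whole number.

Stitches: 60 × 15/14 = 64.29 → 64.
Rows: 261 × 16/21 = 198.86 → 199.

Cast on 64 stitches; work 199 rows.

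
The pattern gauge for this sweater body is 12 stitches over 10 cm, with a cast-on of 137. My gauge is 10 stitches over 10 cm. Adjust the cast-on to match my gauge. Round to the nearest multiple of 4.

116 stitches.

Scale factor = 10 / 12 = 0.833.
137 × 10 / 12 = 114.17 sts.
→ 116 sts.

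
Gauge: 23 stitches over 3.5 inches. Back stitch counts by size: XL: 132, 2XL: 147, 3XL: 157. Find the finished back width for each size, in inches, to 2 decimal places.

23/3.5 = 6.571 sts per in.
XL: 132 / 6.571 = 20.087 → 20.09 in.
2XL: 147 / 6.571 = 22.370 → 22.37 in.
3XL: 157 / 6.571 = 23.891 → 23.89 in.

XL 20.09 inches; 2XL 22.37 inches; 3XL 23.89 inches.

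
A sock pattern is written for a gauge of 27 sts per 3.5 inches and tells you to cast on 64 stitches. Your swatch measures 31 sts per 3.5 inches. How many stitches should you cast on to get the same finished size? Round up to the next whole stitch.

74 stitches.

Scale factor = 31 / 27 = 1.148.
64 × 31 / 27 = 73.48 sts.
→ 74 sts.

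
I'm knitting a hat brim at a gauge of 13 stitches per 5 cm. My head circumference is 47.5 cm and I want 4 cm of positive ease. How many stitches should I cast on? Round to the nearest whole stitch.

Finished = 47.5 + 4 = 51.5 cm.
13 / 5 = 2.6 sts per cm.
51.50 × 2.6 = 133.90 sts.
→ 134 sts.

CO 134 sts.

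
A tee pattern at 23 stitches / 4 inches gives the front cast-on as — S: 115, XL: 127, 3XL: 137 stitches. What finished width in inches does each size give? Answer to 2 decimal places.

S 20.00 inches; XL 22.09 inches; 3XL 23.83 inches.

23/4 = 5.75 sts per in.
S: 115 / 5.75 = 20.000 → 20.00 in.
XL: 127 / 5.75 = 22.087 → 22.09 in.
3XL: 137 / 5.75 = 23.826 → 23.83 in.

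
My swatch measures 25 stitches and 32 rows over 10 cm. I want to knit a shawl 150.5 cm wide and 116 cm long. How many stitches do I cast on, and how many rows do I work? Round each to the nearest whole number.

Cast on 376 stitches and work 371 rows.

Stitch gauge = 25/10 = 2.5 sts/cm; 150.5 × 2.5 = 376.25 → 376 sts.
Row gauge = 32/10 = 3.2 rows/cm; 116 × 3.2 = 371.20 → 371 rows.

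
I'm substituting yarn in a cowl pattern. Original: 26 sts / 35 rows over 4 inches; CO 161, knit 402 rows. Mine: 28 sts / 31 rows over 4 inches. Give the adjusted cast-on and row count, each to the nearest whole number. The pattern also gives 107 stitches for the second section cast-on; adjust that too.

Stitches: 161 × 28/26 = 173.38 → 173.
Rows: 402 × 31/35 = 356.06 → 356.
second section cast-on: 107 × 28/26 = 115.23 → 115.

Cast on 173 stitches; work 356 rows; second section cast-on 115 stitches.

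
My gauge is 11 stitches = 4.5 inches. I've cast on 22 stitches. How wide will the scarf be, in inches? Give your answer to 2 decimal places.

11 stitches / 4.5 inch = 2.444 stitches per inch.
22 / 2.444 = 9.000 inches.

9.00 inches.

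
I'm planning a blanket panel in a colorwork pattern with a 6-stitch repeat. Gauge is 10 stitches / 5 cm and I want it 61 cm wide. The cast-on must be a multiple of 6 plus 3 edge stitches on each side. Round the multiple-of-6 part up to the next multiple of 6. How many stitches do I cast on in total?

10 / 5 = 2 sts per cm.
61 × 2 = 122.00 sts.
Less 6 edge sts → 116.00 for the repeat.
Next multiple of 6: 120.
Add back 6 edge sts → 126.

CO 126 sts.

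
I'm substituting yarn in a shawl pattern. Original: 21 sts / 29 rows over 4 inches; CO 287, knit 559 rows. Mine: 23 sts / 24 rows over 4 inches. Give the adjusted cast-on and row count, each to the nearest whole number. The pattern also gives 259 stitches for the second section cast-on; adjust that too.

Cast on 314 stitches; work 463 rows; second section cast-on 284 stitches.

Stitches: 287 × 23/21 = 314.33 → 314.
Rows: 559 × 24/29 = 462.62 → 463.
second section cast-on: 259 × 23/21 = 283.67 → 284.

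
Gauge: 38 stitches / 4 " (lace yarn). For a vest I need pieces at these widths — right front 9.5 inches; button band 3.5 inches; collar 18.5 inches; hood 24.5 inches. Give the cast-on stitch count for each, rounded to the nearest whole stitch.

right front 90; button band 33; collar 176; hood 233.

Rate = 38/4 = 9.5 sts per in.
right front: 9.5 × 9.5 = 90.25 → 90.
button band: 3.5 × 9.5 = 33.25 → 33.
collar: 18.5 × 9.5 = 175.75 → 176.
hood: 24.5 × 9.5 = 232.75 → 233.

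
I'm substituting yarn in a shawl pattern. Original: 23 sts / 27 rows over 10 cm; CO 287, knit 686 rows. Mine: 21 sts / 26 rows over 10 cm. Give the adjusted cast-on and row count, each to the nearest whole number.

Stitches: 287 × 21/23 = 262.04 → 262.
Rows: 686 × 26/27 = 660.59 → 661.

Cast on 262 stitches; work 661 rows.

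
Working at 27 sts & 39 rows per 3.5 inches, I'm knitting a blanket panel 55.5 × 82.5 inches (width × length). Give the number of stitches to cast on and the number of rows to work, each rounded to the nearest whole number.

Cast on 428 stitches and work 919 rows.

Stitch gauge = 27/3.5 = 7.714 sts/in; 55.5 × 7.714 = 428.14 → 428 sts.
Row gauge = 39/3.5 = 11.143 rows/in; 82.5 × 11.143 = 919.29 → 919 rows.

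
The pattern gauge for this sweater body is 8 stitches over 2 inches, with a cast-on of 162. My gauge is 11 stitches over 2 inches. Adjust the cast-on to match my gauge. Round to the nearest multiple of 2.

Scale factor = 11 / 8 = 1.375.
162 × 11 / 8 = 222.75 sts.
→ 222 sts.

Cast on 222 stitches.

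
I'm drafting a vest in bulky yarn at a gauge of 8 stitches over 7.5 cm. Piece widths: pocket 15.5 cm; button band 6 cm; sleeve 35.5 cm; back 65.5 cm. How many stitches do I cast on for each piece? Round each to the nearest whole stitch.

Rate = 8/7.5 = 1.067 sts per cm.
pocket: 15.5 × 1.067 = 16.53 → 17.
button band: 6 × 1.067 = 6.40 → 6.
sleeve: 35.5 × 1.067 = 37.87 → 38.
back: 65.5 × 1.067 = 69.87 → 70.

pocket 17; button band 6; sleeve 38; back 70.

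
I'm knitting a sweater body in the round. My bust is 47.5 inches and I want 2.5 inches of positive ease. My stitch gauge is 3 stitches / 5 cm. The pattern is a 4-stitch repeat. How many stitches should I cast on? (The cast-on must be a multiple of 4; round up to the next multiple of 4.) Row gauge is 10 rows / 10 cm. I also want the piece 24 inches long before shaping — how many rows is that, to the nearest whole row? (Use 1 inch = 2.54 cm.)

Finished = 47.5 + 2.5 = 50 inches.
50 inches × 2.54 = 127.00 cm.
3/5 = 0.6 sts per cm; 127.00 × 0.6 = 76.20 sts.
Next multiple of 4 → 80.
24 inches = 60.96 cm; × 1 = 60.96 → 61 rows.

Cast on 80 stitches; work 61 rows.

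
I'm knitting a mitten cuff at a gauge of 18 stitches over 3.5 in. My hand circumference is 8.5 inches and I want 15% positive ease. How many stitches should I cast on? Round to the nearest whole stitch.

Finished = 8.5 × 1.15 = 9.78 in.
18 / 3.5 = 5.143 sts per inch.
9.78 × 5.143 = 50.27 sts.
→ 50 sts.

50 stitches.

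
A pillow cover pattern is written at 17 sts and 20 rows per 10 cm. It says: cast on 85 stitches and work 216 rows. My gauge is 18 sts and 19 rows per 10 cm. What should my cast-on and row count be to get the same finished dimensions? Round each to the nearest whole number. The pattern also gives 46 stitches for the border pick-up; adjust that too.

Cast on 90 stitches; work 205 rows; border pick-up 49 stitches.

Stitches: 85 × 18/17 = 90.00 → 90.
Rows: 216 × 19/20 = 205.20 → 205.
border pick-up: 46 × 18/17 = 48.71 → 49.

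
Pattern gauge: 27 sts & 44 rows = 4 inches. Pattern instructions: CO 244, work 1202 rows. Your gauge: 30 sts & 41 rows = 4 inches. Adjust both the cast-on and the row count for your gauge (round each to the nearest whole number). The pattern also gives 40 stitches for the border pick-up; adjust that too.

Stitches: 244 × 30/27 = 271.11 → 271.
Rows: 1202 × 41/44 = 1120.05 → 1120.
border pick-up: 40 × 30/27 = 44.44 → 44.

Cast on 271 stitches; work 1120 rows; border pick-up 44 stitches.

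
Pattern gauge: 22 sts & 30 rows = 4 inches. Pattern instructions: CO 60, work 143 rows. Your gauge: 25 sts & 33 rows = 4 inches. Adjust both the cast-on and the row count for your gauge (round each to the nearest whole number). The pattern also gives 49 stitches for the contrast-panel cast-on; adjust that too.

Cast on 68 stitches; work 157 rows; contrast-panel cast-on 56 stitches.

Stitches: 60 × 25/22 = 68.18 → 68.
Rows: 143 × 33/30 = 157.30 → 157.
contrast-panel cast-on: 49 × 25/22 = 55.68 → 56.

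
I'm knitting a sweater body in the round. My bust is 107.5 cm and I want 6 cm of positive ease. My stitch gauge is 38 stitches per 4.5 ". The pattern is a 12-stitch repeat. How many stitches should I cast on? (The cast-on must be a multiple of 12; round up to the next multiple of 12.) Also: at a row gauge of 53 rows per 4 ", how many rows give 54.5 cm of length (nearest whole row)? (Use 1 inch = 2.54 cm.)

Cast on 384 stitches; work 284 rows.

Finished = 107.5 + 6 = 113.5 cm.
113.5 cm × 1/2.54 = 44.69 inches.
38/4.5 = 8.444 sts per in; 44.69 × 8.444 = 377.34 sts.
Next multiple of 12 → 384.
54.5 cm = 21.46 inches; × 13.25 = 284.30 → 284 rows.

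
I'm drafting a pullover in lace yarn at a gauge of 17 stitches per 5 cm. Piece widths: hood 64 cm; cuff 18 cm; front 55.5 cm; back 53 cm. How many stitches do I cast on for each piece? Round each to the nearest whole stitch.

Rate = 17/5 = 3.4 sts per cm.
hood: 64 × 3.4 = 217.60 → 218.
cuff: 18 × 3.4 = 61.20 → 61.
front: 55.5 × 3.4 = 188.70 → 189.
back: 53 × 3.4 = 180.20 → 180.

hood 218; cuff 61; front 189; back 180.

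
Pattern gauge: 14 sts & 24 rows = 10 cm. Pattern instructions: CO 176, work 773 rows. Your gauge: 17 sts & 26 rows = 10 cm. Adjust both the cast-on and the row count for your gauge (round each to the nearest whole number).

Stitches: 176 × 17/14 = 213.71 → 214.
Rows: 773 × 26/24 = 837.42 → 837.

Cast on 214 stitches; work 837 rows.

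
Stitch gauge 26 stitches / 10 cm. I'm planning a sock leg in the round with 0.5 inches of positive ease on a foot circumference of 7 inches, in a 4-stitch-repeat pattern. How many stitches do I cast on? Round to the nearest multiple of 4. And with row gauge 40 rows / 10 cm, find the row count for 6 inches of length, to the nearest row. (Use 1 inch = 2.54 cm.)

Cast on 48 stitches; work 61 rows.

Finished = 7 + 0.5 = 7.5 inches.
7.5 inches × 2.54 = 19.05 cm.
26/10 = 2.6 sts per cm; 19.05 × 2.6 = 49.53 sts.
Nearest multiple of 4 → 48.
6 inches = 15.24 cm; × 4 = 60.96 → 61 rows.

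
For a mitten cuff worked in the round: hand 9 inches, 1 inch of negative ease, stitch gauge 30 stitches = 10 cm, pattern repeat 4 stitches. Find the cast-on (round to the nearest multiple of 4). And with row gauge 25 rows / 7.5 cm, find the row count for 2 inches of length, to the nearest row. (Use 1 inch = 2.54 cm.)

Cast on 60 stitches; work 17 rows.

Finished = 9 − 1 = 8 inches.
8 inches × 2.54 = 20.32 cm.
30/10 = 3 sts per cm; 20.32 × 3 = 60.96 sts.
Nearest multiple of 4 → 60.
2 inches = 5.08 cm; × 3.333 = 16.93 → 17 rows.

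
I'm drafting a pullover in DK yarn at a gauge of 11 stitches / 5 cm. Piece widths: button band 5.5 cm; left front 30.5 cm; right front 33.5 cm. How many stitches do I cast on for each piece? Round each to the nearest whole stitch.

Rate = 11/5 = 2.2 sts per cm.
button band: 5.5 × 2.2 = 12.10 → 12.
left front: 30.5 × 2.2 = 67.10 → 67.
right front: 33.5 × 2.2 = 73.70 → 74.

button band 12; left front 67; right front 74.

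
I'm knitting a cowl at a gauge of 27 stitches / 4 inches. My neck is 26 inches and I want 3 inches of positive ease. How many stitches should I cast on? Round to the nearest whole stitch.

CO 196 sts.

Finished = 26 + 3 = 29 in.
27 / 4 = 6.75 sts per inch.
29.00 × 6.75 = 195.75 sts.
→ 196 sts.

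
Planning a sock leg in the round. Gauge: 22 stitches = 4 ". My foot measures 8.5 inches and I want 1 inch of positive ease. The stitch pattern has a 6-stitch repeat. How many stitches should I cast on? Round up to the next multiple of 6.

Finished = 8.5 + 1 = 9.5 inches.
22 / 4 = 5.5 sts/in.
9.5 × 5.5 = 52.25 sts.
Next multiple of 6: 54.

CO 54 sts.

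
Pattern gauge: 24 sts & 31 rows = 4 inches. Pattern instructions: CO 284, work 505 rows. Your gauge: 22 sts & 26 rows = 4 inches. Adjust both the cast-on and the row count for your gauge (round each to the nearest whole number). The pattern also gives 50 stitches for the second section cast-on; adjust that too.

Cast on 260 stitches; work 424 rows; second section cast-on 46 stitches.

Stitches: 284 × 22/24 = 260.33 → 260.
Rows: 505 × 26/31 = 423.55 → 424.
second section cast-on: 50 × 22/24 = 45.83 → 46.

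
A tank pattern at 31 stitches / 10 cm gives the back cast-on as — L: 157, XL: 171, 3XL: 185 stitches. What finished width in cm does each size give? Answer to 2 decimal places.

L 50.65 cm; XL 55.16 cm; 3XL 59.68 cm.

31/10 = 3.1 sts per cm.
L: 157 / 3.1 = 50.645 → 50.65 cm.
XL: 171 / 3.1 = 55.161 → 55.16 cm.
3XL: 185 / 3.1 = 59.677 → 59.68 cm.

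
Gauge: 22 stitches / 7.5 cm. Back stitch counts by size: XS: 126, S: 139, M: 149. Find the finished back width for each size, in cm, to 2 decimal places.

XS 42.95 cm; S 47.39 cm; M 50.80 cm.

22/7.5 = 2.933 sts per cm.
XS: 126 / 2.933 = 42.955 → 42.95 cm.
S: 139 / 2.933 = 47.386 → 47.39 cm.
M: 149 / 2.933 = 50.795 → 50.80 cm.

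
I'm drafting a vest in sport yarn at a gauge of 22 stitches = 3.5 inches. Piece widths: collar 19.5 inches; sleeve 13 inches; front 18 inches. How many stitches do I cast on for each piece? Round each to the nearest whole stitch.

collar 123; sleeve 82; front 113.

Rate = 22/3.5 = 6.286 sts per in.
collar: 19.5 × 6.286 = 122.57 → 123.
sleeve: 13 × 6.286 = 81.71 → 82.
front: 18 × 6.286 = 113.14 → 113.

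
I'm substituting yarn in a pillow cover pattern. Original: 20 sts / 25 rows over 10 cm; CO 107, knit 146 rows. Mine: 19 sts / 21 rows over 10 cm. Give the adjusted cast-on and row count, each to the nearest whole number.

Cast on 102 stitches; work 123 rows.

Stitches: 107 × 19/20 = 101.65 → 102.
Rows: 146 × 21/25 = 122.64 → 123.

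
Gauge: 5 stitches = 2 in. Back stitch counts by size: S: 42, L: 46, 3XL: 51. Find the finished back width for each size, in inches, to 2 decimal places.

S 16.80 inches; L 18.40 inches; 3XL 20.40 inches.

5/2 = 2.5 sts per in.
S: 42 / 2.5 = 16.800 → 16.80 in.
L: 46 / 2.5 = 18.400 → 18.40 in.
3XL: 51 / 2.5 = 20.400 → 20.40 in.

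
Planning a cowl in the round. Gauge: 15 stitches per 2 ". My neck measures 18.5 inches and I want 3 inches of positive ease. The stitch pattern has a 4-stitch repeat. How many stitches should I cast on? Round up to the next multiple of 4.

Finished = 18.5 + 3 = 21.5 inches.
15 / 2 = 7.5 sts/in.
21.5 × 7.5 = 161.25 sts.
Next multiple of 4: 164.

164 stitches.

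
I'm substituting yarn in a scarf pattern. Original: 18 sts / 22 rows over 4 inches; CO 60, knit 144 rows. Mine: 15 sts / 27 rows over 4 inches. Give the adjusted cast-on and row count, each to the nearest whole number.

Stitches: 60 × 15/18 = 50.00 → 50.
Rows: 144 × 27/22 = 176.73 → 177.

Cast on 50 stitches; work 177 rows.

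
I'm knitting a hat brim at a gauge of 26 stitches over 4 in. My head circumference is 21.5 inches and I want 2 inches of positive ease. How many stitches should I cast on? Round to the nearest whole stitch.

Cast on 153 stitches.

Finished = 21.5 + 2 = 23.5 in.
26 / 4 = 6.5 sts per inch.
23.50 × 6.5 = 152.75 sts.
→ 153 sts.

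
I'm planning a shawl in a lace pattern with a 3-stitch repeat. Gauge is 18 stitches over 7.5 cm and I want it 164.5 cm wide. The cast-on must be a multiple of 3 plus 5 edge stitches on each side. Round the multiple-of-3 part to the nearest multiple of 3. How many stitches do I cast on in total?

18 / 7.5 = 2.4 sts per cm.
164.5 × 2.4 = 394.80 sts.
Less 10 edge sts → 384.80 for the repeat.
Nearest multiple of 3: 384.
Add back 10 edge sts → 394.

CO 394 sts.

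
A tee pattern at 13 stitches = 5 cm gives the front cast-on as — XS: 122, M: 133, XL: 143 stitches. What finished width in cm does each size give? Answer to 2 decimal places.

13/5 = 2.6 sts per cm.
XS: 122 / 2.6 = 46.923 → 46.92 cm.
M: 133 / 2.6 = 51.154 → 51.15 cm.
XL: 143 / 2.6 = 55.000 → 55.00 cm.

XS 46.92 cm; M 51.15 cm; XL 55.00 cm.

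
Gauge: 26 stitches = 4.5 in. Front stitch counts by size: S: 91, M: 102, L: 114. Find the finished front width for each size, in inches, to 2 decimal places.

26/4.5 = 5.778 sts per in.
S: 91 / 5.778 = 15.750 → 15.75 in.
M: 102 / 5.778 = 17.654 → 17.65 in.
L: 114 / 5.778 = 19.731 → 19.73 in.

S 15.75 inches; M 17.65 inches; L 19.73 inches.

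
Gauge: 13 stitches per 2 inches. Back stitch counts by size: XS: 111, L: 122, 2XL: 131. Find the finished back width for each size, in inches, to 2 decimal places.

13/2 = 6.5 sts per in.
XS: 111 / 6.5 = 17.077 → 17.08 in.
L: 122 / 6.5 = 18.769 → 18.77 in.
2XL: 131 / 6.5 = 20.154 → 20.15 in.

XS 17.08 inches; L 18.77 inches; 2XL 20.15 inches.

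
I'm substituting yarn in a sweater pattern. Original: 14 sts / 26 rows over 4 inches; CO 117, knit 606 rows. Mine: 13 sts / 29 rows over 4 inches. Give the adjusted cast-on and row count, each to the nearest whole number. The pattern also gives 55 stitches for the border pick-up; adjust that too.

Cast on 109 stitches; work 676 rows; border pick-up 51 stitches.

Stitches: 117 × 13/14 = 108.64 → 109.
Rows: 606 × 29/26 = 675.92 → 676.
border pick-up: 55 × 13/14 = 51.07 → 51.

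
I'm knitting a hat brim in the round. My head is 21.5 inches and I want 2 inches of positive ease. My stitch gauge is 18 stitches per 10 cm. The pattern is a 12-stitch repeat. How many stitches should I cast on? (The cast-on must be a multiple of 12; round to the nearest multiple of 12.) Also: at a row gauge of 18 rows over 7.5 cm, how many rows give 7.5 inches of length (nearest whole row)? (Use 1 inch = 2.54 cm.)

Cast on 108 stitches; work 46 rows.

Finished = 21.5 + 2 = 23.5 inches.
23.5 inches × 2.54 = 59.69 cm.
18/10 = 1.8 sts per cm; 59.69 × 1.8 = 107.44 sts.
Nearest multiple of 12 → 108.
7.5 inches = 19.05 cm; × 2.4 = 45.72 → 46 rows.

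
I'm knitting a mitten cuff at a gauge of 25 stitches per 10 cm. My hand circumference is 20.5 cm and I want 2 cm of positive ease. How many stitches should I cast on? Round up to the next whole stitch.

57 stitches.

Finished = 20.5 + 2 = 22.5 cm.
25 / 10 = 2.5 sts per cm.
22.50 × 2.5 = 56.25 sts.
→ 57 sts.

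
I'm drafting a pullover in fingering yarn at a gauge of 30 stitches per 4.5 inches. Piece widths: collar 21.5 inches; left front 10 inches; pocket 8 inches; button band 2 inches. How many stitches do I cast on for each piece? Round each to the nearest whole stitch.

collar 143; left front 67; pocket 53; button band 13.

Rate = 30/4.5 = 6.667 sts per in.
collar: 21.5 × 6.667 = 143.33 → 143.
left front: 10 × 6.667 = 66.67 → 67.
pocket: 8 × 6.667 = 53.33 → 53.
button band: 2 × 6.667 = 13.33 → 13.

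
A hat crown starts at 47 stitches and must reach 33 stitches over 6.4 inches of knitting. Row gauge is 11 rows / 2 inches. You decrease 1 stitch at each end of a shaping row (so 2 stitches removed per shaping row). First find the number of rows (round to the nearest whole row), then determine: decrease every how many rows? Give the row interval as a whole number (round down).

Decrease every 5th row.

Rows = 6.4 × 5.5 = 35.2 → 35 rows.
Stitches to remove: 14 → 7 shaping rows (at 2 st each).
35 / 7 = 5.00 → every 5 rows.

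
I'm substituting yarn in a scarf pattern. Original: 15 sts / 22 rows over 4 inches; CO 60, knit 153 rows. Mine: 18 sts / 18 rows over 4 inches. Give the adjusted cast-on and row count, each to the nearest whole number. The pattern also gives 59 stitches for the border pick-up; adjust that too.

Stitches: 60 × 18/15 = 72.00 → 72.
Rows: 153 × 18/22 = 125.18 → 125.
border pick-up: 59 × 18/15 = 70.80 → 71.

Cast on 72 stitches; work 125 rows; border pick-up 71 stitches.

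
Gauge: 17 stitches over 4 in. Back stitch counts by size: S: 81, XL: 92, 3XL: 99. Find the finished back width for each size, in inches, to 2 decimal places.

17/4 = 4.25 sts per in.
S: 81 / 4.25 = 19.059 → 19.06 in.
XL: 92 / 4.25 = 21.647 → 21.65 in.
3XL: 99 / 4.25 = 23.294 → 23.29 in.

S 19.06 inches; XL 21.65 inches; 3XL 23.29 inches.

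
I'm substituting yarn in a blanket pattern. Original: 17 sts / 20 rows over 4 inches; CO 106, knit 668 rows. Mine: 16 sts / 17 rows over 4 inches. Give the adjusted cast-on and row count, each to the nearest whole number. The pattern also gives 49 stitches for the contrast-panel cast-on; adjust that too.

Stitches: 106 × 16/17 = 99.76 → 100.
Rows: 668 × 17/20 = 567.80 → 568.
contrast-panel cast-on: 49 × 16/17 = 46.12 → 46.

Cast on 100 stitches; work 568 rows; contrast-panel cast-on 46 stitches.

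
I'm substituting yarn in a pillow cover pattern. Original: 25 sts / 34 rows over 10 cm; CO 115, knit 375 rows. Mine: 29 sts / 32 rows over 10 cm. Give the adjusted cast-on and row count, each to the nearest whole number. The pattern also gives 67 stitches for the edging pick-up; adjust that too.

Cast on 133 stitches; work 353 rows; edging pick-up 78 stitches.

Stitches: 115 × 29/25 = 133.40 → 133.
Rows: 375 × 32/34 = 352.94 → 353.
edging pick-up: 67 × 29/25 = 77.72 → 78.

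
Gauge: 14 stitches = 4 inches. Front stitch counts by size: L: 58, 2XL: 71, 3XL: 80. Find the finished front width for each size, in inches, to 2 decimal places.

14/4 = 3.5 sts per in.
L: 58 / 3.5 = 16.571 → 16.57 in.
2XL: 71 / 3.5 = 20.286 → 20.29 in.
3XL: 80 / 3.5 = 22.857 → 22.86 in.

L 16.57 inches; 2XL 20.29 inches; 3XL 22.86 inches.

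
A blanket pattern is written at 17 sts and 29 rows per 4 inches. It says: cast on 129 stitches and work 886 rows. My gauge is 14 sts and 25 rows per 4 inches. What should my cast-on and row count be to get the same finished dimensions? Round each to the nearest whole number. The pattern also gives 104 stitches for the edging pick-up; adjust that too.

Cast on 106 stitches; work 764 rows; edging pick-up 86 stitches.

Stitches: 129 × 14/17 = 106.24 → 106.
Rows: 886 × 25/29 = 763.79 → 764.
edging pick-up: 104 × 14/17 = 85.65 → 86.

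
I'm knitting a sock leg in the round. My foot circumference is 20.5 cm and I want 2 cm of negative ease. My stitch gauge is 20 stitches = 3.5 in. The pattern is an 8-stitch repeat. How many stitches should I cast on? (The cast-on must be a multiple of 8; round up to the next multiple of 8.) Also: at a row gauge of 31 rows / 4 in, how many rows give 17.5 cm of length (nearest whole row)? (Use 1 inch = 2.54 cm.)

Cast on 48 stitches; work 53 rows.

Finished = 20.5 − 2 = 18.5 cm.
18.5 cm × 1/2.54 = 7.28 inches.
20/3.5 = 5.714 sts per in; 7.28 × 5.714 = 41.62 sts.
Next multiple of 8 → 48.
17.5 cm = 6.89 inches; × 7.75 = 53.40 → 53 rows.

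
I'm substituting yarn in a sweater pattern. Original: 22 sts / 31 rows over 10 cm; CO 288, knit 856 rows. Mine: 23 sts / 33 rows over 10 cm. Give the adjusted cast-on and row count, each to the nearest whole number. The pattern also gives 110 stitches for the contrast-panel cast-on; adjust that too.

Cast on 301 stitches; work 911 rows; contrast-panel cast-on 115 stitches.

Stitches: 288 × 23/22 = 301.09 → 301.
Rows: 856 × 33/31 = 911.23 → 911.
contrast-panel cast-on: 110 × 23/22 = 115.00 → 115.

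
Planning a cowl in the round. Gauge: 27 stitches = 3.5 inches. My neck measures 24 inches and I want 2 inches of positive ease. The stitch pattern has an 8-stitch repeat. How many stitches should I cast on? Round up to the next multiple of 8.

Finished = 24 + 2 = 26 inches.
27 / 3.5 = 7.714 sts/in.
26 × 7.714 = 200.57 sts.
Next multiple of 8: 208.

Cast on 208 stitches.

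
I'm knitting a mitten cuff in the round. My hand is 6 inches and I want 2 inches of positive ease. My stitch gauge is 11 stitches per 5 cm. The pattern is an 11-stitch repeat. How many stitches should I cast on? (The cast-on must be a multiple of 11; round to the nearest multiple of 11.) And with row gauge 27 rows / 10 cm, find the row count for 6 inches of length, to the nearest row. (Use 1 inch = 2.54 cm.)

Cast on 44 stitches; work 41 rows.

Finished = 6 + 2 = 8 inches.
8 inches × 2.54 = 20.32 cm.
11/5 = 2.2 sts per cm; 20.32 × 2.2 = 44.70 sts.
Nearest multiple of 11 → 44.
6 inches = 15.24 cm; × 2.7 = 41.15 → 41 rows.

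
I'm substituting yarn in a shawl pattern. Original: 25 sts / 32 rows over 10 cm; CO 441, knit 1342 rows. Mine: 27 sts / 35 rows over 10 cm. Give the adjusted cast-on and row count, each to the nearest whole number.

Cast on 476 stitches; work 1468 rows.

Stitches: 441 × 27/25 = 476.28 → 476.
Rows: 1342 × 35/32 = 1467.81 → 1468.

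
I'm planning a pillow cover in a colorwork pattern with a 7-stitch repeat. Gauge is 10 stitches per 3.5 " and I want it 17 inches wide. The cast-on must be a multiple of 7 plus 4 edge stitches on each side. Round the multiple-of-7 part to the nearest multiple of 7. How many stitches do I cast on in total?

50 stitches.

10 / 3.5 = 2.857 sts per inch.
17 × 2.857 = 48.57 sts.
Less 8 edge sts → 40.57 for the repeat.
Nearest multiple of 7: 42.
Add back 8 edge sts → 50.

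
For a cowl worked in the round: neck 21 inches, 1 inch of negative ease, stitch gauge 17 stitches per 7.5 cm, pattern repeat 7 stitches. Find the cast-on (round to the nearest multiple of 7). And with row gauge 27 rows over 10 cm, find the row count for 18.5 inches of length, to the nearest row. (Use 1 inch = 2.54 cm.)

Finished = 21 − 1 = 20 inches.
20 inches × 2.54 = 50.80 cm.
17/7.5 = 2.267 sts per cm; 50.80 × 2.267 = 115.15 sts.
Nearest multiple of 7 → 112.
18.5 inches = 46.99 cm; × 2.7 = 126.87 → 127 rows.

Cast on 112 stitches; work 127 rows.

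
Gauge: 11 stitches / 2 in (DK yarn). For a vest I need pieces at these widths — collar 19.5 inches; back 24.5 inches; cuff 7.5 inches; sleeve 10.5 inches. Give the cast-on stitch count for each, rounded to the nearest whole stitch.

collar 107; back 135; cuff 41; sleeve 58.

Rate = 11/2 = 5.5 sts per in.
collar: 19.5 × 5.5 = 107.25 → 107.
back: 24.5 × 5.5 = 134.75 → 135.
cuff: 7.5 × 5.5 = 41.25 → 41.
sleeve: 10.5 × 5.5 = 57.75 → 58.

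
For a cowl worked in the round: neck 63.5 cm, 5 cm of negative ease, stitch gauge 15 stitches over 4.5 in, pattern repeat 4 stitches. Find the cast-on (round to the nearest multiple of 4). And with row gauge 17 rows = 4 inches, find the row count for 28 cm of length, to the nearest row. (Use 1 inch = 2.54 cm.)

Finished = 63.5 − 5 = 58.5 cm.
58.5 cm × 1/2.54 = 23.03 inches.
15/4.5 = 3.333 sts per in; 23.03 × 3.333 = 76.77 sts.
Nearest multiple of 4 → 76.
28 cm = 11.02 inches; × 4.25 = 46.85 → 47 rows.

Cast on 76 stitches; work 47 rows.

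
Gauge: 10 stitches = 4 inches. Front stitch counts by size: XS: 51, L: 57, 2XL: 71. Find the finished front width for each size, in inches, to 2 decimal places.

XS 20.40 inches; L 22.80 inches; 2XL 28.40 inches.

10/4 = 2.5 sts per in.
XS: 51 / 2.5 = 20.400 → 20.40 in.
L: 57 / 2.5 = 22.800 → 22.80 in.
2XL: 71 / 2.5 = 28.400 → 28.40 in.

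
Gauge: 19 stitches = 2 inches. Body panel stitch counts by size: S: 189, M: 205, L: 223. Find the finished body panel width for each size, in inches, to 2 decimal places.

S 19.89 inches; M 21.58 inches; L 23.47 inches.

19/2 = 9.5 sts per in.
S: 189 / 9.5 = 19.895 → 19.89 in.
M: 205 / 9.5 = 21.579 → 21.58 in.
L: 223 / 9.5 = 23.474 → 23.47 in.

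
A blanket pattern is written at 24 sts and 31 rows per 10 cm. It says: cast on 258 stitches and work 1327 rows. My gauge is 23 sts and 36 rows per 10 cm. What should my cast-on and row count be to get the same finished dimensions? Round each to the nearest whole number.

Cast on 247 stitches; work 1541 rows.

Stitches: 258 × 23/24 = 247.25 → 247.
Rows: 1327 × 36/31 = 1541.03 → 1541.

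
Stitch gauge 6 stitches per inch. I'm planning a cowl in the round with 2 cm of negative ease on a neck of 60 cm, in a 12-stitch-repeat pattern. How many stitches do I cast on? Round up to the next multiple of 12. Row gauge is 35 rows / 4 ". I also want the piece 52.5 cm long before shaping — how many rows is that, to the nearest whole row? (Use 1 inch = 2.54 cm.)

Cast on 144 stitches; work 181 rows.

Finished = 60 − 2 = 58 cm.
58 cm × 1/2.54 = 22.83 inches.
6/1 = 6 sts per in; 22.83 × 6 = 137.01 sts.
Next multiple of 12 → 144.
52.5 cm = 20.67 inches; × 8.75 = 180.86 → 181 rows.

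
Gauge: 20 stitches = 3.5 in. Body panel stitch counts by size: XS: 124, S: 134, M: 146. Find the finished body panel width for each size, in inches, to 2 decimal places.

XS 21.70 inches; S 23.45 inches; M 25.55 inches.

20/3.5 = 5.714 sts per in.
XS: 124 / 5.714 = 21.700 → 21.70 in.
S: 134 / 5.714 = 23.450 → 23.45 in.
M: 146 / 5.714 = 25.550 → 25.55 in.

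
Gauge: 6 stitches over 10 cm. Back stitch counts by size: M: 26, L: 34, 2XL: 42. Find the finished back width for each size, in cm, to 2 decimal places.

M 43.33 cm; L 56.67 cm; 2XL 70.00 cm.

6/10 = 0.6 sts per cm.
M: 26 / 0.6 = 43.333 → 43.33 cm.
L: 34 / 0.6 = 56.667 → 56.67 cm.
2XL: 42 / 0.6 = 70.000 → 70.00 cm.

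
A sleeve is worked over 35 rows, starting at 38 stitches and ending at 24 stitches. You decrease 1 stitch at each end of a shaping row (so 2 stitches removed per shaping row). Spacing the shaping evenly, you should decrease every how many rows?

Stitches to remove: |24 − 38| = 14.
Shaping rows needed: 14 / 2 = 7.
35 rows / 7 = every 5 rows.

Decrease every 5th row.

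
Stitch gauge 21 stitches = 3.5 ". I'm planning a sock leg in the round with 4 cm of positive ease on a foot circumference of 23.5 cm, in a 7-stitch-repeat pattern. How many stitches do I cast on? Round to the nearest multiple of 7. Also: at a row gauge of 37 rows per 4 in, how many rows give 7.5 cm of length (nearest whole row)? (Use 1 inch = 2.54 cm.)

Cast on 63 stitches; work 27 rows.

Finished = 23.5 + 4 = 27.5 cm.
27.5 cm × 1/2.54 = 10.83 inches.
21/3.5 = 6 sts per in; 10.83 × 6 = 64.96 sts.
Nearest multiple of 7 → 63.
7.5 cm = 2.95 inches; × 9.25 = 27.31 → 27 rows.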